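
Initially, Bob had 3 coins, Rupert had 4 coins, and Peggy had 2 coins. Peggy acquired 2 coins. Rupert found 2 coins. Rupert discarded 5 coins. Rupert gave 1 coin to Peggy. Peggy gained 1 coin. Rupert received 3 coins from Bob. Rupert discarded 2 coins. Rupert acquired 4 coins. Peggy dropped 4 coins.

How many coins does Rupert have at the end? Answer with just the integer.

Answer: 5

Derivation:
Tracking counts step by step:
Start: Bob=3, Rupert=4, Peggy=2
Event 1 (Peggy +2): Peggy: 2 -> 4. State: Bob=3, Rupert=4, Peggy=4
Event 2 (Rupert +2): Rupert: 4 -> 6. State: Bob=3, Rupert=6, Peggy=4
Event 3 (Rupert -5): Rupert: 6 -> 1. State: Bob=3, Rupert=1, Peggy=4
Event 4 (Rupert -> Peggy, 1): Rupert: 1 -> 0, Peggy: 4 -> 5. State: Bob=3, Rupert=0, Peggy=5
Event 5 (Peggy +1): Peggy: 5 -> 6. State: Bob=3, Rupert=0, Peggy=6
Event 6 (Bob -> Rupert, 3): Bob: 3 -> 0, Rupert: 0 -> 3. State: Bob=0, Rupert=3, Peggy=6
Event 7 (Rupert -2): Rupert: 3 -> 1. State: Bob=0, Rupert=1, Peggy=6
Event 8 (Rupert +4): Rupert: 1 -> 5. State: Bob=0, Rupert=5, Peggy=6
Event 9 (Peggy -4): Peggy: 6 -> 2. State: Bob=0, Rupert=5, Peggy=2

Rupert's final count: 5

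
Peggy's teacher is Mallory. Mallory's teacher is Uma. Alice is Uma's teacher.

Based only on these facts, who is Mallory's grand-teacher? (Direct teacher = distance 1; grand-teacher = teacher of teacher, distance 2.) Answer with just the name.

Answer: Alice

Derivation:
Reconstructing the teacher chain from the given facts:
  Alice -> Uma -> Mallory -> Peggy
(each arrow means 'teacher of the next')
Positions in the chain (0 = top):
  position of Alice: 0
  position of Uma: 1
  position of Mallory: 2
  position of Peggy: 3

Mallory is at position 2; the grand-teacher is 2 steps up the chain, i.e. position 0: Alice.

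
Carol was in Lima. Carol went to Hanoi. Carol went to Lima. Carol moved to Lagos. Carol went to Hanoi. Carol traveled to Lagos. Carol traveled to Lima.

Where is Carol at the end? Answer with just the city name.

Tracking Carol's location:
Start: Carol is in Lima.
After move 1: Lima -> Hanoi. Carol is in Hanoi.
After move 2: Hanoi -> Lima. Carol is in Lima.
After move 3: Lima -> Lagos. Carol is in Lagos.
After move 4: Lagos -> Hanoi. Carol is in Hanoi.
After move 5: Hanoi -> Lagos. Carol is in Lagos.
After move 6: Lagos -> Lima. Carol is in Lima.

Answer: Lima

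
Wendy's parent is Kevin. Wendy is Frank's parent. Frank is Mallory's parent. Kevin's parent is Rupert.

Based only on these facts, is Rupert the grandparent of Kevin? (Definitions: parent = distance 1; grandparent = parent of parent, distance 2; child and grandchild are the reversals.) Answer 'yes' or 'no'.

Answer: no

Derivation:
Reconstructing the parent chain from the given facts:
  Rupert -> Kevin -> Wendy -> Frank -> Mallory
(each arrow means 'parent of the next')
Positions in the chain (0 = top):
  position of Rupert: 0
  position of Kevin: 1
  position of Wendy: 2
  position of Frank: 3
  position of Mallory: 4

Rupert is at position 0, Kevin is at position 1; signed distance (j - i) = 1.
'grandparent' requires j - i = 2. Actual distance is 1, so the relation does NOT hold.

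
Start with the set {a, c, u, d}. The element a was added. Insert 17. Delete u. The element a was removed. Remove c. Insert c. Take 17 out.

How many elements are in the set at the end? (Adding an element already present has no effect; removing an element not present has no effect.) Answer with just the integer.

Answer: 2

Derivation:
Tracking the set through each operation:
Start: {a, c, d, u}
Event 1 (add a): already present, no change. Set: {a, c, d, u}
Event 2 (add 17): added. Set: {17, a, c, d, u}
Event 3 (remove u): removed. Set: {17, a, c, d}
Event 4 (remove a): removed. Set: {17, c, d}
Event 5 (remove c): removed. Set: {17, d}
Event 6 (add c): added. Set: {17, c, d}
Event 7 (remove 17): removed. Set: {c, d}

Final set: {c, d} (size 2)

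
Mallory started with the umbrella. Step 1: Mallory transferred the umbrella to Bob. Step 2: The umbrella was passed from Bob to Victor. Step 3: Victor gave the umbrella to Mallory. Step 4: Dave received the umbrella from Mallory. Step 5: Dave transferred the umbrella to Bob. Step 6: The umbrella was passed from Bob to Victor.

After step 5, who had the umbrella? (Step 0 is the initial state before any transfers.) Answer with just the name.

Tracking the umbrella holder through step 5:
After step 0 (start): Mallory
After step 1: Bob
After step 2: Victor
After step 3: Mallory
After step 4: Dave
After step 5: Bob

At step 5, the holder is Bob.

Answer: Bob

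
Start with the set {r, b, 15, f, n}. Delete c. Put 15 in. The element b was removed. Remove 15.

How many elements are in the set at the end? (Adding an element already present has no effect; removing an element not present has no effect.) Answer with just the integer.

Tracking the set through each operation:
Start: {15, b, f, n, r}
Event 1 (remove c): not present, no change. Set: {15, b, f, n, r}
Event 2 (add 15): already present, no change. Set: {15, b, f, n, r}
Event 3 (remove b): removed. Set: {15, f, n, r}
Event 4 (remove 15): removed. Set: {f, n, r}

Final set: {f, n, r} (size 3)

Answer: 3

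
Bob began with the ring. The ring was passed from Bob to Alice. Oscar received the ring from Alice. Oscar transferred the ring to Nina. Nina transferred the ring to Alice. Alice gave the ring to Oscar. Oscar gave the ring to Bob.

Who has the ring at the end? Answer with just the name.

Tracking the ring through each event:
Start: Bob has the ring.
After event 1: Alice has the ring.
After event 2: Oscar has the ring.
After event 3: Nina has the ring.
After event 4: Alice has the ring.
After event 5: Oscar has the ring.
After event 6: Bob has the ring.

Answer: Bob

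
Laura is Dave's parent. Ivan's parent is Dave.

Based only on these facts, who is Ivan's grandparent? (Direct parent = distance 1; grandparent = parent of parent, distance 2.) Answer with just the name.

Reconstructing the parent chain from the given facts:
  Laura -> Dave -> Ivan
(each arrow means 'parent of the next')
Positions in the chain (0 = top):
  position of Laura: 0
  position of Dave: 1
  position of Ivan: 2

Ivan is at position 2; the grandparent is 2 steps up the chain, i.e. position 0: Laura.

Answer: Laura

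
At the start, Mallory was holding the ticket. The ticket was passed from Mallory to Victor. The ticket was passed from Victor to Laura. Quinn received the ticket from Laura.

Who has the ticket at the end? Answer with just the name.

Answer: Quinn

Derivation:
Tracking the ticket through each event:
Start: Mallory has the ticket.
After event 1: Victor has the ticket.
After event 2: Laura has the ticket.
After event 3: Quinn has the ticket.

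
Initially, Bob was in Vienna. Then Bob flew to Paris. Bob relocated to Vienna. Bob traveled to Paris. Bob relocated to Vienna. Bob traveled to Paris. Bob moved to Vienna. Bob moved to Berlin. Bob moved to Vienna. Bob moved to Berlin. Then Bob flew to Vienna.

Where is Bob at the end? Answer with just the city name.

Answer: Vienna

Derivation:
Tracking Bob's location:
Start: Bob is in Vienna.
After move 1: Vienna -> Paris. Bob is in Paris.
After move 2: Paris -> Vienna. Bob is in Vienna.
After move 3: Vienna -> Paris. Bob is in Paris.
After move 4: Paris -> Vienna. Bob is in Vienna.
After move 5: Vienna -> Paris. Bob is in Paris.
After move 6: Paris -> Vienna. Bob is in Vienna.
After move 7: Vienna -> Berlin. Bob is in Berlin.
After move 8: Berlin -> Vienna. Bob is in Vienna.
After move 9: Vienna -> Berlin. Bob is in Berlin.
After move 10: Berlin -> Vienna. Bob is in Vienna.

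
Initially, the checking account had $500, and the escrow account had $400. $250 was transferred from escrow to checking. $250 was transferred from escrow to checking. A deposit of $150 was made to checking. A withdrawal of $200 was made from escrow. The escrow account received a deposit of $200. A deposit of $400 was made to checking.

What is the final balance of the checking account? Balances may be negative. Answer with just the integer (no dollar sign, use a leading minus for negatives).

Answer: 1550

Derivation:
Tracking account balances step by step:
Start: checking=500, escrow=400
Event 1 (transfer 250 escrow -> checking): escrow: 400 - 250 = 150, checking: 500 + 250 = 750. Balances: checking=750, escrow=150
Event 2 (transfer 250 escrow -> checking): escrow: 150 - 250 = -100, checking: 750 + 250 = 1000. Balances: checking=1000, escrow=-100
Event 3 (deposit 150 to checking): checking: 1000 + 150 = 1150. Balances: checking=1150, escrow=-100
Event 4 (withdraw 200 from escrow): escrow: -100 - 200 = -300. Balances: checking=1150, escrow=-300
Event 5 (deposit 200 to escrow): escrow: -300 + 200 = -100. Balances: checking=1150, escrow=-100
Event 6 (deposit 400 to checking): checking: 1150 + 400 = 1550. Balances: checking=1550, escrow=-100

Final balance of checking: 1550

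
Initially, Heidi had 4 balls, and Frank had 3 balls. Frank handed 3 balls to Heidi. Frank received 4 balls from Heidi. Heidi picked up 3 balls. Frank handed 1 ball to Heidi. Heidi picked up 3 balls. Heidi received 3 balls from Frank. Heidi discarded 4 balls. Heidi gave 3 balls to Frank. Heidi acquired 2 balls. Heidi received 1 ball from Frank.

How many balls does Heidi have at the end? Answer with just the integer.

Answer: 9

Derivation:
Tracking counts step by step:
Start: Heidi=4, Frank=3
Event 1 (Frank -> Heidi, 3): Frank: 3 -> 0, Heidi: 4 -> 7. State: Heidi=7, Frank=0
Event 2 (Heidi -> Frank, 4): Heidi: 7 -> 3, Frank: 0 -> 4. State: Heidi=3, Frank=4
Event 3 (Heidi +3): Heidi: 3 -> 6. State: Heidi=6, Frank=4
Event 4 (Frank -> Heidi, 1): Frank: 4 -> 3, Heidi: 6 -> 7. State: Heidi=7, Frank=3
Event 5 (Heidi +3): Heidi: 7 -> 10. State: Heidi=10, Frank=3
Event 6 (Frank -> Heidi, 3): Frank: 3 -> 0, Heidi: 10 -> 13. State: Heidi=13, Frank=0
Event 7 (Heidi -4): Heidi: 13 -> 9. State: Heidi=9, Frank=0
Event 8 (Heidi -> Frank, 3): Heidi: 9 -> 6, Frank: 0 -> 3. State: Heidi=6, Frank=3
Event 9 (Heidi +2): Heidi: 6 -> 8. State: Heidi=8, Frank=3
Event 10 (Frank -> Heidi, 1): Frank: 3 -> 2, Heidi: 8 -> 9. State: Heidi=9, Frank=2

Heidi's final count: 9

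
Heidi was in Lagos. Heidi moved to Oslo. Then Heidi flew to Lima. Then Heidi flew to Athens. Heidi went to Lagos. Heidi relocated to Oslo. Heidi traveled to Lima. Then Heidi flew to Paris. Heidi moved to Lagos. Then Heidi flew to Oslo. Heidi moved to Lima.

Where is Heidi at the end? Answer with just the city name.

Tracking Heidi's location:
Start: Heidi is in Lagos.
After move 1: Lagos -> Oslo. Heidi is in Oslo.
After move 2: Oslo -> Lima. Heidi is in Lima.
After move 3: Lima -> Athens. Heidi is in Athens.
After move 4: Athens -> Lagos. Heidi is in Lagos.
After move 5: Lagos -> Oslo. Heidi is in Oslo.
After move 6: Oslo -> Lima. Heidi is in Lima.
After move 7: Lima -> Paris. Heidi is in Paris.
After move 8: Paris -> Lagos. Heidi is in Lagos.
After move 9: Lagos -> Oslo. Heidi is in Oslo.
After move 10: Oslo -> Lima. Heidi is in Lima.

Answer: Lima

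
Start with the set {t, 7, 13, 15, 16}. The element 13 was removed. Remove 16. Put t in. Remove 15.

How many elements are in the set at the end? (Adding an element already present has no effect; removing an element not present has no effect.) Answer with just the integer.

Answer: 2

Derivation:
Tracking the set through each operation:
Start: {13, 15, 16, 7, t}
Event 1 (remove 13): removed. Set: {15, 16, 7, t}
Event 2 (remove 16): removed. Set: {15, 7, t}
Event 3 (add t): already present, no change. Set: {15, 7, t}
Event 4 (remove 15): removed. Set: {7, t}

Final set: {7, t} (size 2)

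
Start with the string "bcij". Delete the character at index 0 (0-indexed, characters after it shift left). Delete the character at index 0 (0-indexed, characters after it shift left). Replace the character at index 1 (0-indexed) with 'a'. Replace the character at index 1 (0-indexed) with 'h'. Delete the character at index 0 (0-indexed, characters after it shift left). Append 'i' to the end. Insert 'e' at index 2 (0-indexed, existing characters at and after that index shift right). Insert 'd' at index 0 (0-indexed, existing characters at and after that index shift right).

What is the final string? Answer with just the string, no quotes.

Answer: dhie

Derivation:
Applying each edit step by step:
Start: "bcij"
Op 1 (delete idx 0 = 'b'): "bcij" -> "cij"
Op 2 (delete idx 0 = 'c'): "cij" -> "ij"
Op 3 (replace idx 1: 'j' -> 'a'): "ij" -> "ia"
Op 4 (replace idx 1: 'a' -> 'h'): "ia" -> "ih"
Op 5 (delete idx 0 = 'i'): "ih" -> "h"
Op 6 (append 'i'): "h" -> "hi"
Op 7 (insert 'e' at idx 2): "hi" -> "hie"
Op 8 (insert 'd' at idx 0): "hie" -> "dhie"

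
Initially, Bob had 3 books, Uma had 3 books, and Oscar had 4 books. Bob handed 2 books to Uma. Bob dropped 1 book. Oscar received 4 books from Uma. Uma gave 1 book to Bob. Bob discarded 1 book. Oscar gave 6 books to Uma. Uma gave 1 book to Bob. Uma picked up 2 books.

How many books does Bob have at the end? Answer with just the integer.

Tracking counts step by step:
Start: Bob=3, Uma=3, Oscar=4
Event 1 (Bob -> Uma, 2): Bob: 3 -> 1, Uma: 3 -> 5. State: Bob=1, Uma=5, Oscar=4
Event 2 (Bob -1): Bob: 1 -> 0. State: Bob=0, Uma=5, Oscar=4
Event 3 (Uma -> Oscar, 4): Uma: 5 -> 1, Oscar: 4 -> 8. State: Bob=0, Uma=1, Oscar=8
Event 4 (Uma -> Bob, 1): Uma: 1 -> 0, Bob: 0 -> 1. State: Bob=1, Uma=0, Oscar=8
Event 5 (Bob -1): Bob: 1 -> 0. State: Bob=0, Uma=0, Oscar=8
Event 6 (Oscar -> Uma, 6): Oscar: 8 -> 2, Uma: 0 -> 6. State: Bob=0, Uma=6, Oscar=2
Event 7 (Uma -> Bob, 1): Uma: 6 -> 5, Bob: 0 -> 1. State: Bob=1, Uma=5, Oscar=2
Event 8 (Uma +2): Uma: 5 -> 7. State: Bob=1, Uma=7, Oscar=2

Bob's final count: 1

Answer: 1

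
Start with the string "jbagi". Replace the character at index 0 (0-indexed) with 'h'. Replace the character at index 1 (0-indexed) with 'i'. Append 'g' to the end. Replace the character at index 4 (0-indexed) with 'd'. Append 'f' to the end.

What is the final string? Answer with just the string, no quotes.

Answer: hiagdgf

Derivation:
Applying each edit step by step:
Start: "jbagi"
Op 1 (replace idx 0: 'j' -> 'h'): "jbagi" -> "hbagi"
Op 2 (replace idx 1: 'b' -> 'i'): "hbagi" -> "hiagi"
Op 3 (append 'g'): "hiagi" -> "hiagig"
Op 4 (replace idx 4: 'i' -> 'd'): "hiagig" -> "hiagdg"
Op 5 (append 'f'): "hiagdg" -> "hiagdgf"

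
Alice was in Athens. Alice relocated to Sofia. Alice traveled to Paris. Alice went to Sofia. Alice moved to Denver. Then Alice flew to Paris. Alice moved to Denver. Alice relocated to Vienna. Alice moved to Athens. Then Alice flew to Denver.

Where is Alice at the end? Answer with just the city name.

Answer: Denver

Derivation:
Tracking Alice's location:
Start: Alice is in Athens.
After move 1: Athens -> Sofia. Alice is in Sofia.
After move 2: Sofia -> Paris. Alice is in Paris.
After move 3: Paris -> Sofia. Alice is in Sofia.
After move 4: Sofia -> Denver. Alice is in Denver.
After move 5: Denver -> Paris. Alice is in Paris.
After move 6: Paris -> Denver. Alice is in Denver.
After move 7: Denver -> Vienna. Alice is in Vienna.
After move 8: Vienna -> Athens. Alice is in Athens.
After move 9: Athens -> Denver. Alice is in Denver.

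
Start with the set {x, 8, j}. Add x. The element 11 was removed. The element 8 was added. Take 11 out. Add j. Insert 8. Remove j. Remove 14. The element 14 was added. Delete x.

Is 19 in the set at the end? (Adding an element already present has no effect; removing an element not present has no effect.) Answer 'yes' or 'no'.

Tracking the set through each operation:
Start: {8, j, x}
Event 1 (add x): already present, no change. Set: {8, j, x}
Event 2 (remove 11): not present, no change. Set: {8, j, x}
Event 3 (add 8): already present, no change. Set: {8, j, x}
Event 4 (remove 11): not present, no change. Set: {8, j, x}
Event 5 (add j): already present, no change. Set: {8, j, x}
Event 6 (add 8): already present, no change. Set: {8, j, x}
Event 7 (remove j): removed. Set: {8, x}
Event 8 (remove 14): not present, no change. Set: {8, x}
Event 9 (add 14): added. Set: {14, 8, x}
Event 10 (remove x): removed. Set: {14, 8}

Final set: {14, 8} (size 2)
19 is NOT in the final set.

Answer: no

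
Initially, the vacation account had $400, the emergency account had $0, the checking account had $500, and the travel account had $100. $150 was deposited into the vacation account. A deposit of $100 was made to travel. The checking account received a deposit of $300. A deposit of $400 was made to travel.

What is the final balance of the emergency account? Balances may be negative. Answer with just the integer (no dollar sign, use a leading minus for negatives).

Tracking account balances step by step:
Start: vacation=400, emergency=0, checking=500, travel=100
Event 1 (deposit 150 to vacation): vacation: 400 + 150 = 550. Balances: vacation=550, emergency=0, checking=500, travel=100
Event 2 (deposit 100 to travel): travel: 100 + 100 = 200. Balances: vacation=550, emergency=0, checking=500, travel=200
Event 3 (deposit 300 to checking): checking: 500 + 300 = 800. Balances: vacation=550, emergency=0, checking=800, travel=200
Event 4 (deposit 400 to travel): travel: 200 + 400 = 600. Balances: vacation=550, emergency=0, checking=800, travel=600

Final balance of emergency: 0

Answer: 0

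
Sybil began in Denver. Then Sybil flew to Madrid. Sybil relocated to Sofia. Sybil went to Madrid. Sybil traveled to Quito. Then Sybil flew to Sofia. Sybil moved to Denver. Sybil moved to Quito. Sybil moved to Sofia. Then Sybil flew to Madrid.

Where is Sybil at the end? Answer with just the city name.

Answer: Madrid

Derivation:
Tracking Sybil's location:
Start: Sybil is in Denver.
After move 1: Denver -> Madrid. Sybil is in Madrid.
After move 2: Madrid -> Sofia. Sybil is in Sofia.
After move 3: Sofia -> Madrid. Sybil is in Madrid.
After move 4: Madrid -> Quito. Sybil is in Quito.
After move 5: Quito -> Sofia. Sybil is in Sofia.
After move 6: Sofia -> Denver. Sybil is in Denver.
After move 7: Denver -> Quito. Sybil is in Quito.
After move 8: Quito -> Sofia. Sybil is in Sofia.
After move 9: Sofia -> Madrid. Sybil is in Madrid.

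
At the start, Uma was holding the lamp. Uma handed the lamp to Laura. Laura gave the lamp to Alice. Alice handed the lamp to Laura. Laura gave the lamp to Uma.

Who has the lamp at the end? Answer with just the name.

Tracking the lamp through each event:
Start: Uma has the lamp.
After event 1: Laura has the lamp.
After event 2: Alice has the lamp.
After event 3: Laura has the lamp.
After event 4: Uma has the lamp.

Answer: Uma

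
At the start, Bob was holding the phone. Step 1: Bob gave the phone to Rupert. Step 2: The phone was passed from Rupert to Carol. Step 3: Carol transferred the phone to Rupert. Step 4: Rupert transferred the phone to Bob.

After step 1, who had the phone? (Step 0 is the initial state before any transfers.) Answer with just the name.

Tracking the phone holder through step 1:
After step 0 (start): Bob
After step 1: Rupert

At step 1, the holder is Rupert.

Answer: Rupert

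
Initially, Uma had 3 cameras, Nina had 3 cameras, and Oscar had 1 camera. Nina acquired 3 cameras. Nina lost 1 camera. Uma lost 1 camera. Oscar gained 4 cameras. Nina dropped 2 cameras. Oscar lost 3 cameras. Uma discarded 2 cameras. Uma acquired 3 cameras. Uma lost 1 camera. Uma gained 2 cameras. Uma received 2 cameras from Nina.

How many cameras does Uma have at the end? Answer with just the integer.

Tracking counts step by step:
Start: Uma=3, Nina=3, Oscar=1
Event 1 (Nina +3): Nina: 3 -> 6. State: Uma=3, Nina=6, Oscar=1
Event 2 (Nina -1): Nina: 6 -> 5. State: Uma=3, Nina=5, Oscar=1
Event 3 (Uma -1): Uma: 3 -> 2. State: Uma=2, Nina=5, Oscar=1
Event 4 (Oscar +4): Oscar: 1 -> 5. State: Uma=2, Nina=5, Oscar=5
Event 5 (Nina -2): Nina: 5 -> 3. State: Uma=2, Nina=3, Oscar=5
Event 6 (Oscar -3): Oscar: 5 -> 2. State: Uma=2, Nina=3, Oscar=2
Event 7 (Uma -2): Uma: 2 -> 0. State: Uma=0, Nina=3, Oscar=2
Event 8 (Uma +3): Uma: 0 -> 3. State: Uma=3, Nina=3, Oscar=2
Event 9 (Uma -1): Uma: 3 -> 2. State: Uma=2, Nina=3, Oscar=2
Event 10 (Uma +2): Uma: 2 -> 4. State: Uma=4, Nina=3, Oscar=2
Event 11 (Nina -> Uma, 2): Nina: 3 -> 1, Uma: 4 -> 6. State: Uma=6, Nina=1, Oscar=2

Uma's final count: 6

Answer: 6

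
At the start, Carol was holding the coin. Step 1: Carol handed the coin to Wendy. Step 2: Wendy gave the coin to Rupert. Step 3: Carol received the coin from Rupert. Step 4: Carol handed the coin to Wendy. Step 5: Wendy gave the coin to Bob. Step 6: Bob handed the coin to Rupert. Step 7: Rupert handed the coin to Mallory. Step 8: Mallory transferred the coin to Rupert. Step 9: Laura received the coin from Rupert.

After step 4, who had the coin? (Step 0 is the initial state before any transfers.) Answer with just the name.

Tracking the coin holder through step 4:
After step 0 (start): Carol
After step 1: Wendy
After step 2: Rupert
After step 3: Carol
After step 4: Wendy

At step 4, the holder is Wendy.

Answer: Wendy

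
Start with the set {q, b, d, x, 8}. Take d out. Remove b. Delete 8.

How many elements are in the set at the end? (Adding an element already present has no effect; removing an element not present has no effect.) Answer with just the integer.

Tracking the set through each operation:
Start: {8, b, d, q, x}
Event 1 (remove d): removed. Set: {8, b, q, x}
Event 2 (remove b): removed. Set: {8, q, x}
Event 3 (remove 8): removed. Set: {q, x}

Final set: {q, x} (size 2)

Answer: 2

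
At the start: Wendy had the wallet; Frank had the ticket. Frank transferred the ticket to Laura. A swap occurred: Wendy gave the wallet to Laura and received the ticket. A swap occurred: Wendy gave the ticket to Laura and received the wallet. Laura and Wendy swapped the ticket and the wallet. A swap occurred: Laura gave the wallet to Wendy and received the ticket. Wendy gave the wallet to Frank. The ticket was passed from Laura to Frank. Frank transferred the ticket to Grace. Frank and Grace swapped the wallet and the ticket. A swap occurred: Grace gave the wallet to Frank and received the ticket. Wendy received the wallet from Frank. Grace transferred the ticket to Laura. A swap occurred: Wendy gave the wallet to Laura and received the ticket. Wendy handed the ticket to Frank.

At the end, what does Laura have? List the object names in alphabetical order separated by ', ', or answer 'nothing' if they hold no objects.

Answer: wallet

Derivation:
Tracking all object holders:
Start: wallet:Wendy, ticket:Frank
Event 1 (give ticket: Frank -> Laura). State: wallet:Wendy, ticket:Laura
Event 2 (swap wallet<->ticket: now wallet:Laura, ticket:Wendy). State: wallet:Laura, ticket:Wendy
Event 3 (swap ticket<->wallet: now ticket:Laura, wallet:Wendy). State: wallet:Wendy, ticket:Laura
Event 4 (swap ticket<->wallet: now ticket:Wendy, wallet:Laura). State: wallet:Laura, ticket:Wendy
Event 5 (swap wallet<->ticket: now wallet:Wendy, ticket:Laura). State: wallet:Wendy, ticket:Laura
Event 6 (give wallet: Wendy -> Frank). State: wallet:Frank, ticket:Laura
Event 7 (give ticket: Laura -> Frank). State: wallet:Frank, ticket:Frank
Event 8 (give ticket: Frank -> Grace). State: wallet:Frank, ticket:Grace
Event 9 (swap wallet<->ticket: now wallet:Grace, ticket:Frank). State: wallet:Grace, ticket:Frank
Event 10 (swap wallet<->ticket: now wallet:Frank, ticket:Grace). State: wallet:Frank, ticket:Grace
Event 11 (give wallet: Frank -> Wendy). State: wallet:Wendy, ticket:Grace
Event 12 (give ticket: Grace -> Laura). State: wallet:Wendy, ticket:Laura
Event 13 (swap wallet<->ticket: now wallet:Laura, ticket:Wendy). State: wallet:Laura, ticket:Wendy
Event 14 (give ticket: Wendy -> Frank). State: wallet:Laura, ticket:Frank

Final state: wallet:Laura, ticket:Frank
Laura holds: wallet.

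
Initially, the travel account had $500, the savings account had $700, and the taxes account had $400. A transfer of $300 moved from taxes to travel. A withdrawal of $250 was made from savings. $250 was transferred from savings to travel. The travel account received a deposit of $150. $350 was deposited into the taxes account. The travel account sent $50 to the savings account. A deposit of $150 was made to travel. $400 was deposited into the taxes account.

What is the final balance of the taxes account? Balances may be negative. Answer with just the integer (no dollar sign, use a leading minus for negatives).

Answer: 850

Derivation:
Tracking account balances step by step:
Start: travel=500, savings=700, taxes=400
Event 1 (transfer 300 taxes -> travel): taxes: 400 - 300 = 100, travel: 500 + 300 = 800. Balances: travel=800, savings=700, taxes=100
Event 2 (withdraw 250 from savings): savings: 700 - 250 = 450. Balances: travel=800, savings=450, taxes=100
Event 3 (transfer 250 savings -> travel): savings: 450 - 250 = 200, travel: 800 + 250 = 1050. Balances: travel=1050, savings=200, taxes=100
Event 4 (deposit 150 to travel): travel: 1050 + 150 = 1200. Balances: travel=1200, savings=200, taxes=100
Event 5 (deposit 350 to taxes): taxes: 100 + 350 = 450. Balances: travel=1200, savings=200, taxes=450
Event 6 (transfer 50 travel -> savings): travel: 1200 - 50 = 1150, savings: 200 + 50 = 250. Balances: travel=1150, savings=250, taxes=450
Event 7 (deposit 150 to travel): travel: 1150 + 150 = 1300. Balances: travel=1300, savings=250, taxes=450
Event 8 (deposit 400 to taxes): taxes: 450 + 400 = 850. Balances: travel=1300, savings=250, taxes=850

Final balance of taxes: 850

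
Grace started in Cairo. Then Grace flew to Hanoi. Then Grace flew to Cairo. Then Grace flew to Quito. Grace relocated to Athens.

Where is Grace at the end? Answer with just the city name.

Tracking Grace's location:
Start: Grace is in Cairo.
After move 1: Cairo -> Hanoi. Grace is in Hanoi.
After move 2: Hanoi -> Cairo. Grace is in Cairo.
After move 3: Cairo -> Quito. Grace is in Quito.
After move 4: Quito -> Athens. Grace is in Athens.

Answer: Athens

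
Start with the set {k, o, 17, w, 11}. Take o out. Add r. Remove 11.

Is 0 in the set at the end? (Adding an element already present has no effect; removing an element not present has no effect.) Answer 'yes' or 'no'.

Answer: no

Derivation:
Tracking the set through each operation:
Start: {11, 17, k, o, w}
Event 1 (remove o): removed. Set: {11, 17, k, w}
Event 2 (add r): added. Set: {11, 17, k, r, w}
Event 3 (remove 11): removed. Set: {17, k, r, w}

Final set: {17, k, r, w} (size 4)
0 is NOT in the final set.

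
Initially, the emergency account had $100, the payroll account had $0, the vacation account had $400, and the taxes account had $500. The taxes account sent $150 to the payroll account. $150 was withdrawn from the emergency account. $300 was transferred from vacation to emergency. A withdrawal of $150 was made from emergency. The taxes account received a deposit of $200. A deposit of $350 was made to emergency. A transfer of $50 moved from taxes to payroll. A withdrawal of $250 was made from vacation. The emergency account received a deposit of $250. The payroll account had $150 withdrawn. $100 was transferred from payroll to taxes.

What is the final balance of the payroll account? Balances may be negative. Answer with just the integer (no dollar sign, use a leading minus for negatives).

Answer: -50

Derivation:
Tracking account balances step by step:
Start: emergency=100, payroll=0, vacation=400, taxes=500
Event 1 (transfer 150 taxes -> payroll): taxes: 500 - 150 = 350, payroll: 0 + 150 = 150. Balances: emergency=100, payroll=150, vacation=400, taxes=350
Event 2 (withdraw 150 from emergency): emergency: 100 - 150 = -50. Balances: emergency=-50, payroll=150, vacation=400, taxes=350
Event 3 (transfer 300 vacation -> emergency): vacation: 400 - 300 = 100, emergency: -50 + 300 = 250. Balances: emergency=250, payroll=150, vacation=100, taxes=350
Event 4 (withdraw 150 from emergency): emergency: 250 - 150 = 100. Balances: emergency=100, payroll=150, vacation=100, taxes=350
Event 5 (deposit 200 to taxes): taxes: 350 + 200 = 550. Balances: emergency=100, payroll=150, vacation=100, taxes=550
Event 6 (deposit 350 to emergency): emergency: 100 + 350 = 450. Balances: emergency=450, payroll=150, vacation=100, taxes=550
Event 7 (transfer 50 taxes -> payroll): taxes: 550 - 50 = 500, payroll: 150 + 50 = 200. Balances: emergency=450, payroll=200, vacation=100, taxes=500
Event 8 (withdraw 250 from vacation): vacation: 100 - 250 = -150. Balances: emergency=450, payroll=200, vacation=-150, taxes=500
Event 9 (deposit 250 to emergency): emergency: 450 + 250 = 700. Balances: emergency=700, payroll=200, vacation=-150, taxes=500
Event 10 (withdraw 150 from payroll): payroll: 200 - 150 = 50. Balances: emergency=700, payroll=50, vacation=-150, taxes=500
Event 11 (transfer 100 payroll -> taxes): payroll: 50 - 100 = -50, taxes: 500 + 100 = 600. Balances: emergency=700, payroll=-50, vacation=-150, taxes=600

Final balance of payroll: -50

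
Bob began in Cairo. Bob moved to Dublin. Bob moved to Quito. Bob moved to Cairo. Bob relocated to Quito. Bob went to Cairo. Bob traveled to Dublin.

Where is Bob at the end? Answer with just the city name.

Answer: Dublin

Derivation:
Tracking Bob's location:
Start: Bob is in Cairo.
After move 1: Cairo -> Dublin. Bob is in Dublin.
After move 2: Dublin -> Quito. Bob is in Quito.
After move 3: Quito -> Cairo. Bob is in Cairo.
After move 4: Cairo -> Quito. Bob is in Quito.
After move 5: Quito -> Cairo. Bob is in Cairo.
After move 6: Cairo -> Dublin. Bob is in Dublin.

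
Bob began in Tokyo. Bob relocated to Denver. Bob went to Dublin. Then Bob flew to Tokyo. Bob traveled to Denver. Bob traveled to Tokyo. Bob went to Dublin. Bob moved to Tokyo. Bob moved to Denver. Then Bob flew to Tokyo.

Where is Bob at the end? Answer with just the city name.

Tracking Bob's location:
Start: Bob is in Tokyo.
After move 1: Tokyo -> Denver. Bob is in Denver.
After move 2: Denver -> Dublin. Bob is in Dublin.
After move 3: Dublin -> Tokyo. Bob is in Tokyo.
After move 4: Tokyo -> Denver. Bob is in Denver.
After move 5: Denver -> Tokyo. Bob is in Tokyo.
After move 6: Tokyo -> Dublin. Bob is in Dublin.
After move 7: Dublin -> Tokyo. Bob is in Tokyo.
After move 8: Tokyo -> Denver. Bob is in Denver.
After move 9: Denver -> Tokyo. Bob is in Tokyo.

Answer: Tokyo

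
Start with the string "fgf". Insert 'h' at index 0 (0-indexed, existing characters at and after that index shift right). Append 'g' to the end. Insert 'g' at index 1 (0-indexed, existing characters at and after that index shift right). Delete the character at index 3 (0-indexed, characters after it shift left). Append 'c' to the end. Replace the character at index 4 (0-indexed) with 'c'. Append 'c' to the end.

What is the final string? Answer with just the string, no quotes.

Applying each edit step by step:
Start: "fgf"
Op 1 (insert 'h' at idx 0): "fgf" -> "hfgf"
Op 2 (append 'g'): "hfgf" -> "hfgfg"
Op 3 (insert 'g' at idx 1): "hfgfg" -> "hgfgfg"
Op 4 (delete idx 3 = 'g'): "hgfgfg" -> "hgffg"
Op 5 (append 'c'): "hgffg" -> "hgffgc"
Op 6 (replace idx 4: 'g' -> 'c'): "hgffgc" -> "hgffcc"
Op 7 (append 'c'): "hgffcc" -> "hgffccc"

Answer: hgffccc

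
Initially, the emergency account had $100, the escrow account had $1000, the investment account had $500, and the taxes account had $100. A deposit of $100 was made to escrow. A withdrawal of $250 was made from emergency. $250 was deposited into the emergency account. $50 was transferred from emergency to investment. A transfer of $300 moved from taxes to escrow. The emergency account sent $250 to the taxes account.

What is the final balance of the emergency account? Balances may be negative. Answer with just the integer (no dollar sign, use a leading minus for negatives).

Tracking account balances step by step:
Start: emergency=100, escrow=1000, investment=500, taxes=100
Event 1 (deposit 100 to escrow): escrow: 1000 + 100 = 1100. Balances: emergency=100, escrow=1100, investment=500, taxes=100
Event 2 (withdraw 250 from emergency): emergency: 100 - 250 = -150. Balances: emergency=-150, escrow=1100, investment=500, taxes=100
Event 3 (deposit 250 to emergency): emergency: -150 + 250 = 100. Balances: emergency=100, escrow=1100, investment=500, taxes=100
Event 4 (transfer 50 emergency -> investment): emergency: 100 - 50 = 50, investment: 500 + 50 = 550. Balances: emergency=50, escrow=1100, investment=550, taxes=100
Event 5 (transfer 300 taxes -> escrow): taxes: 100 - 300 = -200, escrow: 1100 + 300 = 1400. Balances: emergency=50, escrow=1400, investment=550, taxes=-200
Event 6 (transfer 250 emergency -> taxes): emergency: 50 - 250 = -200, taxes: -200 + 250 = 50. Balances: emergency=-200, escrow=1400, investment=550, taxes=50

Final balance of emergency: -200

Answer: -200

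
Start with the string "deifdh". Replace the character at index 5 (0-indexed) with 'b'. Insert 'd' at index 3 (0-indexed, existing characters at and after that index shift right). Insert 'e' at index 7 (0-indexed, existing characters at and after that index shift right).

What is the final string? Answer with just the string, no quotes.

Answer: deidfdbe

Derivation:
Applying each edit step by step:
Start: "deifdh"
Op 1 (replace idx 5: 'h' -> 'b'): "deifdh" -> "deifdb"
Op 2 (insert 'd' at idx 3): "deifdb" -> "deidfdb"
Op 3 (insert 'e' at idx 7): "deidfdb" -> "deidfdbe"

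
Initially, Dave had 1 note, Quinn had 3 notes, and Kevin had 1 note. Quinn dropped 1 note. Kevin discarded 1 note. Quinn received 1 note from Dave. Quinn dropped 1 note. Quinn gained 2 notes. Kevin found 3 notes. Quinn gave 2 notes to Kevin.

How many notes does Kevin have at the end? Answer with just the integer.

Answer: 5

Derivation:
Tracking counts step by step:
Start: Dave=1, Quinn=3, Kevin=1
Event 1 (Quinn -1): Quinn: 3 -> 2. State: Dave=1, Quinn=2, Kevin=1
Event 2 (Kevin -1): Kevin: 1 -> 0. State: Dave=1, Quinn=2, Kevin=0
Event 3 (Dave -> Quinn, 1): Dave: 1 -> 0, Quinn: 2 -> 3. State: Dave=0, Quinn=3, Kevin=0
Event 4 (Quinn -1): Quinn: 3 -> 2. State: Dave=0, Quinn=2, Kevin=0
Event 5 (Quinn +2): Quinn: 2 -> 4. State: Dave=0, Quinn=4, Kevin=0
Event 6 (Kevin +3): Kevin: 0 -> 3. State: Dave=0, Quinn=4, Kevin=3
Event 7 (Quinn -> Kevin, 2): Quinn: 4 -> 2, Kevin: 3 -> 5. State: Dave=0, Quinn=2, Kevin=5

Kevin's final count: 5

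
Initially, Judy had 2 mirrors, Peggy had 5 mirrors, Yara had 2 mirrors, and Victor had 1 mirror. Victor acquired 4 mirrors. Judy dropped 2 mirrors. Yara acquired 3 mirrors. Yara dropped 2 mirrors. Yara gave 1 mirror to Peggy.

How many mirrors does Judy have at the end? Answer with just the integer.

Answer: 0

Derivation:
Tracking counts step by step:
Start: Judy=2, Peggy=5, Yara=2, Victor=1
Event 1 (Victor +4): Victor: 1 -> 5. State: Judy=2, Peggy=5, Yara=2, Victor=5
Event 2 (Judy -2): Judy: 2 -> 0. State: Judy=0, Peggy=5, Yara=2, Victor=5
Event 3 (Yara +3): Yara: 2 -> 5. State: Judy=0, Peggy=5, Yara=5, Victor=5
Event 4 (Yara -2): Yara: 5 -> 3. State: Judy=0, Peggy=5, Yara=3, Victor=5
Event 5 (Yara -> Peggy, 1): Yara: 3 -> 2, Peggy: 5 -> 6. State: Judy=0, Peggy=6, Yara=2, Victor=5

Judy's final count: 0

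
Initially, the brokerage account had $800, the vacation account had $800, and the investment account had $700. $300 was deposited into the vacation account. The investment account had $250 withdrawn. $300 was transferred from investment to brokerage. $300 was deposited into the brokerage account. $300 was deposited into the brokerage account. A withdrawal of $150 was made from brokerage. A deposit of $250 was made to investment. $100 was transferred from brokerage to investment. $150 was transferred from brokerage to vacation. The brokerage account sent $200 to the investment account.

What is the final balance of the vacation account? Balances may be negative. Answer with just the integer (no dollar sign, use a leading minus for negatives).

Tracking account balances step by step:
Start: brokerage=800, vacation=800, investment=700
Event 1 (deposit 300 to vacation): vacation: 800 + 300 = 1100. Balances: brokerage=800, vacation=1100, investment=700
Event 2 (withdraw 250 from investment): investment: 700 - 250 = 450. Balances: brokerage=800, vacation=1100, investment=450
Event 3 (transfer 300 investment -> brokerage): investment: 450 - 300 = 150, brokerage: 800 + 300 = 1100. Balances: brokerage=1100, vacation=1100, investment=150
Event 4 (deposit 300 to brokerage): brokerage: 1100 + 300 = 1400. Balances: brokerage=1400, vacation=1100, investment=150
Event 5 (deposit 300 to brokerage): brokerage: 1400 + 300 = 1700. Balances: brokerage=1700, vacation=1100, investment=150
Event 6 (withdraw 150 from brokerage): brokerage: 1700 - 150 = 1550. Balances: brokerage=1550, vacation=1100, investment=150
Event 7 (deposit 250 to investment): investment: 150 + 250 = 400. Balances: brokerage=1550, vacation=1100, investment=400
Event 8 (transfer 100 brokerage -> investment): brokerage: 1550 - 100 = 1450, investment: 400 + 100 = 500. Balances: brokerage=1450, vacation=1100, investment=500
Event 9 (transfer 150 brokerage -> vacation): brokerage: 1450 - 150 = 1300, vacation: 1100 + 150 = 1250. Balances: brokerage=1300, vacation=1250, investment=500
Event 10 (transfer 200 brokerage -> investment): brokerage: 1300 - 200 = 1100, investment: 500 + 200 = 700. Balances: brokerage=1100, vacation=1250, investment=700

Final balance of vacation: 1250

Answer: 1250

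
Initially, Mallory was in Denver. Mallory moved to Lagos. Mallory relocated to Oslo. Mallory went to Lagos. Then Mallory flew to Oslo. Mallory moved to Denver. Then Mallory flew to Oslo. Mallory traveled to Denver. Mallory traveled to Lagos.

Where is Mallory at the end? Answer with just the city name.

Answer: Lagos

Derivation:
Tracking Mallory's location:
Start: Mallory is in Denver.
After move 1: Denver -> Lagos. Mallory is in Lagos.
After move 2: Lagos -> Oslo. Mallory is in Oslo.
After move 3: Oslo -> Lagos. Mallory is in Lagos.
After move 4: Lagos -> Oslo. Mallory is in Oslo.
After move 5: Oslo -> Denver. Mallory is in Denver.
After move 6: Denver -> Oslo. Mallory is in Oslo.
After move 7: Oslo -> Denver. Mallory is in Denver.
After move 8: Denver -> Lagos. Mallory is in Lagos.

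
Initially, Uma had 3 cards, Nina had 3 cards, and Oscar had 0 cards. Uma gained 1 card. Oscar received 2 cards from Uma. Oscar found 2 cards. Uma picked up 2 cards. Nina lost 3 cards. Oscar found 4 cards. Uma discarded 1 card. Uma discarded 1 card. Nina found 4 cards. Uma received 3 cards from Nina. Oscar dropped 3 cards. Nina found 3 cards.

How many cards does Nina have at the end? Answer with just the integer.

Answer: 4

Derivation:
Tracking counts step by step:
Start: Uma=3, Nina=3, Oscar=0
Event 1 (Uma +1): Uma: 3 -> 4. State: Uma=4, Nina=3, Oscar=0
Event 2 (Uma -> Oscar, 2): Uma: 4 -> 2, Oscar: 0 -> 2. State: Uma=2, Nina=3, Oscar=2
Event 3 (Oscar +2): Oscar: 2 -> 4. State: Uma=2, Nina=3, Oscar=4
Event 4 (Uma +2): Uma: 2 -> 4. State: Uma=4, Nina=3, Oscar=4
Event 5 (Nina -3): Nina: 3 -> 0. State: Uma=4, Nina=0, Oscar=4
Event 6 (Oscar +4): Oscar: 4 -> 8. State: Uma=4, Nina=0, Oscar=8
Event 7 (Uma -1): Uma: 4 -> 3. State: Uma=3, Nina=0, Oscar=8
Event 8 (Uma -1): Uma: 3 -> 2. State: Uma=2, Nina=0, Oscar=8
Event 9 (Nina +4): Nina: 0 -> 4. State: Uma=2, Nina=4, Oscar=8
Event 10 (Nina -> Uma, 3): Nina: 4 -> 1, Uma: 2 -> 5. State: Uma=5, Nina=1, Oscar=8
Event 11 (Oscar -3): Oscar: 8 -> 5. State: Uma=5, Nina=1, Oscar=5
Event 12 (Nina +3): Nina: 1 -> 4. State: Uma=5, Nina=4, Oscar=5

Nina's final count: 4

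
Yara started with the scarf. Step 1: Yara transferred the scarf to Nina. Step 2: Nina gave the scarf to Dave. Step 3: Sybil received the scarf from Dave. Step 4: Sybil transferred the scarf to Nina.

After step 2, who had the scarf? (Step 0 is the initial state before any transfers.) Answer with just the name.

Answer: Dave

Derivation:
Tracking the scarf holder through step 2:
After step 0 (start): Yara
After step 1: Nina
After step 2: Dave

At step 2, the holder is Dave.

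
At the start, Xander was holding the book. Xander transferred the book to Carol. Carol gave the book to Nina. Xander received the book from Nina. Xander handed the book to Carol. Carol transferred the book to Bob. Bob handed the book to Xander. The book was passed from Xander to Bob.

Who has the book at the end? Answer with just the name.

Tracking the book through each event:
Start: Xander has the book.
After event 1: Carol has the book.
After event 2: Nina has the book.
After event 3: Xander has the book.
After event 4: Carol has the book.
After event 5: Bob has the book.
After event 6: Xander has the book.
After event 7: Bob has the book.

Answer: Bob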